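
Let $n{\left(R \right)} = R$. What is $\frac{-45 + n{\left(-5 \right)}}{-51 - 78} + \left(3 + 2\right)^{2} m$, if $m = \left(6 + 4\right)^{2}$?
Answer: $\frac{322550}{129} \approx 2500.4$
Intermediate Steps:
$m = 100$ ($m = 10^{2} = 100$)
$\frac{-45 + n{\left(-5 \right)}}{-51 - 78} + \left(3 + 2\right)^{2} m = \frac{-45 - 5}{-51 - 78} + \left(3 + 2\right)^{2} \cdot 100 = - \frac{50}{-129} + 5^{2} \cdot 100 = \left(-50\right) \left(- \frac{1}{129}\right) + 25 \cdot 100 = \frac{50}{129} + 2500 = \frac{322550}{129}$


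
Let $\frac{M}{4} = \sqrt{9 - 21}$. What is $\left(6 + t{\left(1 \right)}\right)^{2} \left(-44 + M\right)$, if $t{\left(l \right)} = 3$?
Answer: $-3564 + 648 i \sqrt{3} \approx -3564.0 + 1122.4 i$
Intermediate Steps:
$M = 8 i \sqrt{3}$ ($M = 4 \sqrt{9 - 21} = 4 \sqrt{-12} = 4 \cdot 2 i \sqrt{3} = 8 i \sqrt{3} \approx 13.856 i$)
$\left(6 + t{\left(1 \right)}\right)^{2} \left(-44 + M\right) = \left(6 + 3\right)^{2} \left(-44 + 8 i \sqrt{3}\right) = 9^{2} \left(-44 + 8 i \sqrt{3}\right) = 81 \left(-44 + 8 i \sqrt{3}\right) = -3564 + 648 i \sqrt{3}$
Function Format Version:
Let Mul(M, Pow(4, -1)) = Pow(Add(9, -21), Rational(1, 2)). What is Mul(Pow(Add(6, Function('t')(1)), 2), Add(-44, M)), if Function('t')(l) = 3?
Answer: Add(-3564, Mul(648, I, Pow(3, Rational(1, 2)))) ≈ Add(-3564.0, Mul(1122.4, I))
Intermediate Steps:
M = Mul(8, I, Pow(3, Rational(1, 2))) (M = Mul(4, Pow(Add(9, -21), Rational(1, 2))) = Mul(4, Pow(-12, Rational(1, 2))) = Mul(4, Mul(2, I, Pow(3, Rational(1, 2)))) = Mul(8, I, Pow(3, Rational(1, 2))) ≈ Mul(13.856, I))
Mul(Pow(Add(6, Function('t')(1)), 2), Add(-44, M)) = Mul(Pow(Add(6, 3), 2), Add(-44, Mul(8, I, Pow(3, Rational(1, 2))))) = Mul(Pow(9, 2), Add(-44, Mul(8, I, Pow(3, Rational(1, 2))))) = Mul(81, Add(-44, Mul(8, I, Pow(3, Rational(1, 2))))) = Add(-3564, Mul(648, I, Pow(3, Rational(1, 2))))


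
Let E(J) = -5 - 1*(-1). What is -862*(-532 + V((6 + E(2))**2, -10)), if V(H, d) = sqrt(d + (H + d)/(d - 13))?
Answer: 458584 - 3448*I*sqrt(322)/23 ≈ 4.5858e+5 - 2690.1*I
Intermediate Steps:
E(J) = -4 (E(J) = -5 + 1 = -4)
V(H, d) = sqrt(d + (H + d)/(-13 + d))
-862*(-532 + V((6 + E(2))**2, -10)) = -862*(-532 + sqrt(((6 - 4)**2 - 10 - 10*(-13 - 10))/(-13 - 10))) = -862*(-532 + sqrt((2**2 - 10 - 10*(-23))/(-23))) = -862*(-532 + sqrt(-(4 - 10 + 230)/23)) = -862*(-532 + sqrt(-1/23*224)) = -862*(-532 + sqrt(-224/23)) = -862*(-532 + 4*I*sqrt(322)/23) = 458584 - 3448*I*sqrt(322)/23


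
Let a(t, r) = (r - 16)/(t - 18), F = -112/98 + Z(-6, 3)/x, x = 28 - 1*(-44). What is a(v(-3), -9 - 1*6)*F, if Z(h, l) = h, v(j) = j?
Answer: -3193/1764 ≈ -1.8101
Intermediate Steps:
x = 72 (x = 28 + 44 = 72)
F = -103/84 (F = -112/98 - 6/72 = -112*1/98 - 6*1/72 = -8/7 - 1/12 = -103/84 ≈ -1.2262)
a(t, r) = (-16 + r)/(-18 + t)
a(v(-3), -9 - 1*6)*F = ((-16 + (-9 - 1*6))/(-18 - 3))*(-103/84) = ((-16 + (-9 - 6))/(-21))*(-103/84) = -(-16 - 15)/21*(-103/84) = -1/21*(-31)*(-103/84) = (31/21)*(-103/84) = -3193/1764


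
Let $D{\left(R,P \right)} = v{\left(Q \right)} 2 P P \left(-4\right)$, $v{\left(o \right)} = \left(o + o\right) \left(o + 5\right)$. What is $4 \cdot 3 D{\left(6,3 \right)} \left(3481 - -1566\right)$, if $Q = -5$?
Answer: $0$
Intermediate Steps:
$v{\left(o \right)} = 2 o \left(5 + o\right)$
$D{\left(R,P \right)} = 0$ ($D{\left(R,P \right)} = 2 \left(-5\right) \left(5 - 5\right) 2 P P \left(-4\right) = 2 \left(-5\right) 0 \cdot 2 P^{2} \left(-4\right) = 0 \cdot 2 \left(- 4 P^{2}\right) = 0 \left(- 4 P^{2}\right) = 0$)
$4 \cdot 3 D{\left(6,3 \right)} \left(3481 - -1566\right) = 4 \cdot 3 \cdot 0 \left(3481 - -1566\right) = 12 \cdot 0 \left(3481 + 1566\right) = 0 \cdot 5047 = 0$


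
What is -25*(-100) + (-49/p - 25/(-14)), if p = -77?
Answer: 385373/154 ≈ 2502.4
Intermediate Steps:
-25*(-100) + (-49/p - 25/(-14)) = -25*(-100) + (-49/(-77) - 25/(-14)) = 2500 + (-49*(-1/77) - 25*(-1/14)) = 2500 + (7/11 + 25/14) = 2500 + 373/154 = 385373/154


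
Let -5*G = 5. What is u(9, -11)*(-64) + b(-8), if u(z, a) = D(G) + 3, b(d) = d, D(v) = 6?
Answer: -584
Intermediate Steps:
G = -1 (G = -⅕*5 = -1)
u(z, a) = 9 (u(z, a) = 6 + 3 = 9)
u(9, -11)*(-64) + b(-8) = 9*(-64) - 8 = -576 - 8 = -584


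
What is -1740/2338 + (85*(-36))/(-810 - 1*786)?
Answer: 26055/22211 ≈ 1.1731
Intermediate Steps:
-1740/2338 + (85*(-36))/(-810 - 1*786) = -1740*1/2338 - 3060/(-810 - 786) = -870/1169 - 3060/(-1596) = -870/1169 - 3060*(-1/1596) = -870/1169 + 255/133 = 26055/22211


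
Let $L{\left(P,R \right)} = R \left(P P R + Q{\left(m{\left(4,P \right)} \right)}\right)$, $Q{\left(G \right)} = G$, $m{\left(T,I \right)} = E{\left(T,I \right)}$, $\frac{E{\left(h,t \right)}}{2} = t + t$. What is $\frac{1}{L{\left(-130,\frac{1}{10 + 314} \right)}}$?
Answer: $- \frac{26244}{37895} \approx -0.69254$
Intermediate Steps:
$E{\left(h,t \right)} = 4 t$ ($E{\left(h,t \right)} = 2 \left(t + t\right) = 2 \cdot 2 t = 4 t$)
$m{\left(T,I \right)} = 4 I$
$L{\left(P,R \right)} = R \left(4 P + R P^{2}\right)$ ($L{\left(P,R \right)} = R \left(P P R + 4 P\right) = R \left(P^{2} R + 4 P\right) = R \left(R P^{2} + 4 P\right) = R \left(4 P + R P^{2}\right)$)
$\frac{1}{L{\left(-130,\frac{1}{10 + 314} \right)}} = \frac{1}{\left(-130\right) \frac{1}{10 + 314} \left(4 - \frac{130}{10 + 314}\right)} = \frac{1}{\left(-130\right) \frac{1}{324} \left(4 - \frac{130}{324}\right)} = \frac{1}{\left(-130\right) \frac{1}{324} \left(4 - \frac{65}{162}\right)} = \frac{1}{\left(-130\right) \frac{1}{324} \cdot \frac{583}{162}} = \frac{1}{- \frac{37895}{26244}} = - \frac{26244}{37895}$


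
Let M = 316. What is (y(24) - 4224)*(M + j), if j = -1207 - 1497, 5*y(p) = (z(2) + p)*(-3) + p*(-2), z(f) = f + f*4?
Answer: 10158552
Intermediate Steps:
z(f) = 5*f (z(f) = f + 4*f = 5*f)
y(p) = -6 - p (y(p) = ((5*2 + p)*(-3) + p*(-2))/5 = ((10 + p)*(-3) - 2*p)/5 = ((-30 - 3*p) - 2*p)/5 = (-30 - 5*p)/5 = -6 - p)
j = -2704
(y(24) - 4224)*(M + j) = ((-6 - 1*24) - 4224)*(316 - 2704) = ((-6 - 24) - 4224)*(-2388) = (-30 - 4224)*(-2388) = -4254*(-2388) = 10158552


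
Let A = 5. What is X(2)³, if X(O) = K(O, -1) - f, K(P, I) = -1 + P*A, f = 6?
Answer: 27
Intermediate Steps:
K(P, I) = -1 + 5*P (K(P, I) = -1 + P*5 = -1 + 5*P)
X(O) = -7 + 5*O (X(O) = (-1 + 5*O) - 1*6 = (-1 + 5*O) - 6 = -7 + 5*O)
X(2)³ = (-7 + 5*2)³ = (-7 + 10)³ = 3³ = 27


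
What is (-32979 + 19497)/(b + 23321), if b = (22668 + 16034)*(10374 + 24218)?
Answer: -4494/446267635 ≈ -1.0070e-5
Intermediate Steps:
b = 1338779584 (b = 38702*34592 = 1338779584)
(-32979 + 19497)/(b + 23321) = (-32979 + 19497)/(1338779584 + 23321) = -13482/1338802905 = -13482*1/1338802905 = -4494/446267635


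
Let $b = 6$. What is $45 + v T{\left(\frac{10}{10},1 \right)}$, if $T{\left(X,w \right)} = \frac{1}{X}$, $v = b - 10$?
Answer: $41$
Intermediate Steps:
$v = -4$ ($v = 6 - 10 = -4$)
$45 + v T{\left(\frac{10}{10},1 \right)} = 45 - \frac{4}{10 \cdot \frac{1}{10}} = 45 - \frac{4}{1} = 45 - 4 = 41$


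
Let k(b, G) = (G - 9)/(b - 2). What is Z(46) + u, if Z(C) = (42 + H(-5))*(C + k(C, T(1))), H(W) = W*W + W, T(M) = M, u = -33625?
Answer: -338627/11 ≈ -30784.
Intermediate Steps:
H(W) = W + W² (H(W) = W² + W = W + W²)
k(b, G) = (-9 + G)/(-2 + b)
Z(C) = -496/(-2 + C) + 62*C (Z(C) = (42 - 5*(1 - 5))*(C + (-9 + 1)/(-2 + C)) = (42 - 5*(-4))*(C - 8/(-2 + C)) = (42 + 20)*(C - 8/(-2 + C)) = 62*(C - 8/(-2 + C)) = -496/(-2 + C) + 62*C)
Z(46) + u = 62*(-8 + 46*(-2 + 46))/(-2 + 46) - 33625 = 62*(-8 + 46*44)/44 - 33625 = 62*(1/44)*(-8 + 2024) - 33625 = 62*(1/44)*2016 - 33625 = 31248/11 - 33625 = -338627/11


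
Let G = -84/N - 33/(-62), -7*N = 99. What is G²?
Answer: 175324081/4186116 ≈ 41.882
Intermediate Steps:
N = -99/7 (N = -⅐*99 = -99/7 ≈ -14.143)
G = 13241/2046 (G = -84/(-99/7) - 33/(-62) = -84*(-7/99) - 33*(-1/62) = 196/33 + 33/62 = 13241/2046 ≈ 6.4716)
G² = (13241/2046)² = 175324081/4186116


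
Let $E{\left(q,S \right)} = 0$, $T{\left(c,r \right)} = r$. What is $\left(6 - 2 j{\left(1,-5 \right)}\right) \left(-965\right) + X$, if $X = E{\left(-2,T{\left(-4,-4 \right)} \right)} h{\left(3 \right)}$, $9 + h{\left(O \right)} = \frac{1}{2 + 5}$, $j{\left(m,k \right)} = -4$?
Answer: $-13510$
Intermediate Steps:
$h{\left(O \right)} = - \frac{62}{7}$ ($h{\left(O \right)} = -9 + \frac{1}{2 + 5} = -9 + \frac{1}{7} = - \frac{62}{7}$)
$X = 0$ ($X = 0 \left(- \frac{62}{7}\right) = 0$)
$\left(6 - 2 j{\left(1,-5 \right)}\right) \left(-965\right) + X = \left(6 - -8\right) \left(-965\right) + 0 = \left(6 + 8\right) \left(-965\right) + 0 = 14 \left(-965\right) + 0 = -13510 + 0 = -13510$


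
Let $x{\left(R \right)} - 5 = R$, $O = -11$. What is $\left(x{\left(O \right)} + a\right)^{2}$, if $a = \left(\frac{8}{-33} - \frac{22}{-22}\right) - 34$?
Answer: $\frac{1677025}{1089} \approx 1540.0$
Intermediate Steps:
$x{\left(R \right)} = 5 + R$
$a = - \frac{1097}{33}$ ($a = \left(8 \left(- \frac{1}{33}\right) - -1\right) - 34 = \left(- \frac{8}{33} + 1\right) - 34 = \frac{25}{33} - 34 = - \frac{1097}{33} \approx -33.242$)
$\left(x{\left(O \right)} + a\right)^{2} = \left(\left(5 - 11\right) - \frac{1097}{33}\right)^{2} = \left(-6 - \frac{1097}{33}\right)^{2} = \left(- \frac{1295}{33}\right)^{2} = \frac{1677025}{1089}$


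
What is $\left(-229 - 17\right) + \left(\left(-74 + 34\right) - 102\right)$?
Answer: $-388$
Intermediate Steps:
$\left(-229 - 17\right) + \left(\left(-74 + 34\right) - 102\right) = -246 - 142 = -388$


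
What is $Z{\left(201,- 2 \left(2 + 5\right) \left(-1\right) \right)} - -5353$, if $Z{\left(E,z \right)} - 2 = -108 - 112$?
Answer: $5135$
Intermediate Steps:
$Z{\left(E,z \right)} = -218$ ($Z{\left(E,z \right)} = 2 - 220 = -218$)
$Z{\left(201,- 2 \left(2 + 5\right) \left(-1\right) \right)} - -5353 = -218 - -5353 = -218 + 5353 = 5135$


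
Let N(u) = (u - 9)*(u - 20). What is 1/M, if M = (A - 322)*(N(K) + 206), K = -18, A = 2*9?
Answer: -1/374528 ≈ -2.6700e-6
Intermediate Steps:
A = 18
N(u) = (-20 + u)*(-9 + u) (N(u) = (-9 + u)*(-20 + u) = (-20 + u)*(-9 + u))
M = -374528 (M = (18 - 322)*((180 + (-18)² - 29*(-18)) + 206) = -304*((180 + 324 + 522) + 206) = -304*(1026 + 206) = -304*1232 = -374528)
1/M = 1/(-374528) = -1/374528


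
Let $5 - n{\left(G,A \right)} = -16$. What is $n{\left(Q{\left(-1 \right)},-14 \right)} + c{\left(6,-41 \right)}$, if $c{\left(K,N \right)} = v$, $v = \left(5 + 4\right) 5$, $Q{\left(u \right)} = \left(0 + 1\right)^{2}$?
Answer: $66$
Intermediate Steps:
$Q{\left(u \right)} = 1$ ($Q{\left(u \right)} = 1^{2} = 1$)
$n{\left(G,A \right)} = 21$ ($n{\left(G,A \right)} = 5 - -16 = 5 + 16 = 21$)
$v = 45$ ($v = 9 \cdot 5 = 45$)
$c{\left(K,N \right)} = 45$
$n{\left(Q{\left(-1 \right)},-14 \right)} + c{\left(6,-41 \right)} = 21 + 45 = 66$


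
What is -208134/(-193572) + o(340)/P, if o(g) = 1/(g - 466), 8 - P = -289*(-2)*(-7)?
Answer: 2953207949/2746593108 ≈ 1.0752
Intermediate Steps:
P = 4054 (P = 8 - (-289*(-2))*(-7) = 8 - (-17*(-34))*(-7) = 8 - 578*(-7) = 8 - 1*(-4046) = 8 + 4046 = 4054)
o(g) = 1/(-466 + g)
-208134/(-193572) + o(340)/P = -208134/(-193572) + 1/((-466 + 340)*4054) = -208134*(-1/193572) + (1/4054)/(-126) = 11563/10754 - 1/126*1/4054 = 11563/10754 - 1/510804 = 2953207949/2746593108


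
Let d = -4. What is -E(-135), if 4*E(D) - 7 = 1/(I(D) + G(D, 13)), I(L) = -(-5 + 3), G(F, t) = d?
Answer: -13/8 ≈ -1.6250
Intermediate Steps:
G(F, t) = -4
I(L) = 2 (I(L) = -1*(-2) = 2)
E(D) = 13/8 (E(D) = 7/4 + 1/(4*(2 - 4)) = 7/4 + (¼)/(-2) = 7/4 + (¼)*(-½) = 7/4 - ⅛ = 13/8)
-E(-135) = -1*13/8 = -13/8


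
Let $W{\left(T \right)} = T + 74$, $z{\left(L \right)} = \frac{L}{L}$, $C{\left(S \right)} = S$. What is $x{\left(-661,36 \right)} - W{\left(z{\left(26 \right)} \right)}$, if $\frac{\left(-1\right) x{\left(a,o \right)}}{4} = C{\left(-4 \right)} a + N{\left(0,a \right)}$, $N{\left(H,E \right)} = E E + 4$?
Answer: $-1758351$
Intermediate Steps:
$N{\left(H,E \right)} = 4 + E^{2}$ ($N{\left(H,E \right)} = E^{2} + 4 = 4 + E^{2}$)
$x{\left(a,o \right)} = -16 - 4 a^{2} + 16 a$ ($x{\left(a,o \right)} = - 4 \left(- 4 a + \left(4 + a^{2}\right)\right) = - 4 \left(4 + a^{2} - 4 a\right) = -16 - 4 a^{2} + 16 a$)
$z{\left(L \right)} = 1$
$W{\left(T \right)} = 74 + T$
$x{\left(-661,36 \right)} - W{\left(z{\left(26 \right)} \right)} = \left(-16 - 4 \left(-661\right)^{2} + 16 \left(-661\right)\right) - \left(74 + 1\right) = \left(-16 - 1747684 - 10576\right) - 75 = -1758276 - 75 = -1758351$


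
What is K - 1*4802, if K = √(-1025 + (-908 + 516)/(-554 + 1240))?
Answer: -4802 + I*√50253/7 ≈ -4802.0 + 32.025*I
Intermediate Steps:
K = I*√50253/7 (K = √(-1025 - 392/686) = √(-1025 - 392*1/686) = √(-1025 - 4/7) = √(-7179/7) = I*√50253/7 ≈ 32.025*I)
K - 1*4802 = I*√50253/7 - 1*4802 = I*√50253/7 - 4802 = -4802 + I*√50253/7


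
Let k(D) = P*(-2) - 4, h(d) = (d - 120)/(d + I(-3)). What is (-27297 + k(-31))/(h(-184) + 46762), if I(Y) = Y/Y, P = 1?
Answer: -4996449/8557750 ≈ -0.58385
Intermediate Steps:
I(Y) = 1
h(d) = (-120 + d)/(1 + d) (h(d) = (d - 120)/(d + 1) = (-120 + d)/(1 + d))
k(D) = -6 (k(D) = 1*(-2) - 4 = -2 - 4 = -6)
(-27297 + k(-31))/(h(-184) + 46762) = (-27297 - 6)/((-120 - 184)/(1 - 184) + 46762) = -27303/(-304/(-183) + 46762) = -27303/(-1/183*(-304) + 46762) = -27303/(304/183 + 46762) = -27303/8557750/183 = -27303*183/8557750 = -4996449/8557750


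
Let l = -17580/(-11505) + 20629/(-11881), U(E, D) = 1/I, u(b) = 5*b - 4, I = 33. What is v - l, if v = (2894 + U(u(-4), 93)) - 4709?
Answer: -545735039875/300719991 ≈ -1814.8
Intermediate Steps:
u(b) = -4 + 5*b
U(E, D) = 1/33
l = -1897911/9112727 (l = -17580*(-1/11505) + 20629*(-1/11881) = 1172/767 - 20629/11881 = -1897911/9112727 ≈ -0.20827)
v = -59894/33 (v = (2894 + 1/33) - 4709 = 95503/33 - 4709 = -59894/33 ≈ -1815.0)
v - l = -59894/33 - 1*(-1897911/9112727) = -59894/33 + 1897911/9112727 = -545735039875/300719991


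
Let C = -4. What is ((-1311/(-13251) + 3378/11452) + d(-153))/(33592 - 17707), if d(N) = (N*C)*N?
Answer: -338315370191/57394188810 ≈ -5.8946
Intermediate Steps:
d(N) = -4*N² (d(N) = (N*(-4))*N = (-4*N)*N = -4*N²)
((-1311/(-13251) + 3378/11452) + d(-153))/(33592 - 17707) = ((-1311/(-13251) + 3378/11452) - 4*(-153)²)/(33592 - 17707) = ((-1311*(-1/13251) + 3378*(1/11452)) - 4*23409)/15885 = ((437/4417 + 1689/5726) - 93636)*(1/15885) = (1423225/3613106 - 93636)*(1/15885) = -338315370191/3613106*1/15885 = -338315370191/57394188810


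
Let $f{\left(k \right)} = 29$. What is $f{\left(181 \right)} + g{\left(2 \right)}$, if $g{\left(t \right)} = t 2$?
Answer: $33$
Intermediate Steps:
$g{\left(t \right)} = 2 t$
$f{\left(181 \right)} + g{\left(2 \right)} = 29 + 2 \cdot 2 = 29 + 4 = 33$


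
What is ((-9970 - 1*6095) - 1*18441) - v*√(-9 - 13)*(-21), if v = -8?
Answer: -34506 - 168*I*√22 ≈ -34506.0 - 787.99*I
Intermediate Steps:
((-9970 - 1*6095) - 1*18441) - v*√(-9 - 13)*(-21) = ((-9970 - 1*6095) - 1*18441) - (-8*√(-9 - 13))*(-21) = ((-9970 - 6095) - 18441) - (-8*I*√22)*(-21) = (-16065 - 18441) - (-8*I*√22)*(-21) = -34506 - (-8*I*√22)*(-21) = -34506 - 168*I*√22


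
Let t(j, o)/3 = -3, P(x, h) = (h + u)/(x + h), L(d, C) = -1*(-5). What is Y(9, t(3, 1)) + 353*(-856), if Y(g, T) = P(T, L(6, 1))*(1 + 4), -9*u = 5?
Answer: -2719562/9 ≈ -3.0217e+5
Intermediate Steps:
u = -5/9 (u = -⅑*5 = -5/9 ≈ -0.55556)
L(d, C) = 5
P(x, h) = (-5/9 + h)/(h + x) (P(x, h) = (h - 5/9)/(x + h) = (-5/9 + h)/(h + x))
t(j, o) = -9 (t(j, o) = 3*(-3) = -9)
Y(g, T) = 200/(9*(5 + T)) (Y(g, T) = ((-5/9 + 5)/(5 + T))*(1 + 4) = ((40/9)/(5 + T))*5 = (40/(9*(5 + T)))*5 = 200/(9*(5 + T)))
Y(9, t(3, 1)) + 353*(-856) = 200/(9*(5 - 9)) + 353*(-856) = (200/9)/(-4) - 302168 = (200/9)*(-¼) - 302168 = -50/9 - 302168 = -2719562/9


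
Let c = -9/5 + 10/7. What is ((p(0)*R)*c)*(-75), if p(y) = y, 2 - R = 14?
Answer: 0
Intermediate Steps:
R = -12 (R = 2 - 1*14 = 2 - 14 = -12)
c = -13/35 (c = -9*1/5 + 10*(1/7) = -9/5 + 10/7 = -13/35 ≈ -0.37143)
((p(0)*R)*c)*(-75) = ((0*(-12))*(-13/35))*(-75) = (0*(-13/35))*(-75) = 0*(-75) = 0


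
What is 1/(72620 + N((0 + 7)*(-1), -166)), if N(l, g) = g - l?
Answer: 1/72461 ≈ 1.3801e-5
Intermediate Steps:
1/(72620 + N((0 + 7)*(-1), -166)) = 1/(72620 + (-166 - (0 + 7)*(-1))) = 1/(72620 + (-166 - 7*(-1))) = 1/(72620 + (-166 - 1*(-7))) = 1/(72620 + (-166 + 7)) = 1/(72620 - 159) = 1/72461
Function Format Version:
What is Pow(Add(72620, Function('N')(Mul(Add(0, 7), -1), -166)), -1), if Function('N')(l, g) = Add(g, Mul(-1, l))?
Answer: Rational(1, 72461) ≈ 1.3801e-5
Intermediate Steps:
Pow(Add(72620, Function('N')(Mul(Add(0, 7), -1), -166)), -1) = Pow(Add(72620, Add(-166, Mul(-1, Mul(Add(0, 7), -1)))), -1) = Pow(Add(72620, Add(-166, Mul(-1, Mul(7, -1)))), -1) = Pow(Add(72620, Add(-166, Mul(-1, -7))), -1) = Pow(Add(72620, Add(-166, 7)), -1) = Pow(Add(72620, -159), -1) = Pow(72461, -1) = Rational(1, 72461)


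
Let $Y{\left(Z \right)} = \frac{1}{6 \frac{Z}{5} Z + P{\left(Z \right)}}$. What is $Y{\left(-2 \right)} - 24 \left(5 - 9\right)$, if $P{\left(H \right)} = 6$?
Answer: $\frac{5189}{54} \approx 96.093$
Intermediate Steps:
$Y{\left(Z \right)} = \frac{1}{6 + \frac{6 Z^{2}}{5}}$ ($Y{\left(Z \right)} = \frac{1}{6 \frac{Z}{5} Z + 6} = \frac{1}{\frac{6 Z}{5} Z + 6} = \frac{1}{\frac{6 Z^{2}}{5} + 6} = \frac{1}{6 + \frac{6 Z^{2}}{5}}$)
$Y{\left(-2 \right)} - 24 \left(5 - 9\right) = \frac{5}{6 \left(5 + \left(-2\right)^{2}\right)} - 24 \left(5 - 9\right) = \frac{5}{6 \left(5 + 4\right)} - -96 = \frac{5}{6 \cdot 9} + 96 = \frac{5}{6} \cdot \frac{1}{9} + 96 = \frac{5}{54} + 96 = \frac{5189}{54}$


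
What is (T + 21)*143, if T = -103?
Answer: -11726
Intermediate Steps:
(T + 21)*143 = (-103 + 21)*143 = -82*143 = -11726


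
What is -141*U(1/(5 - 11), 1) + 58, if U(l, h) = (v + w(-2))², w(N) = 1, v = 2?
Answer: -1211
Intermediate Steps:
U(l, h) = 9 (U(l, h) = (2 + 1)² = 3² = 9)
-141*U(1/(5 - 11), 1) + 58 = -141*9 + 58 = -1269 + 58 = -1211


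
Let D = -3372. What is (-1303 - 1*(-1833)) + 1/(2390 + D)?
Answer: 520459/982 ≈ 530.00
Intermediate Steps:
(-1303 - 1*(-1833)) + 1/(2390 + D) = (-1303 - 1*(-1833)) + 1/(2390 - 3372) = (-1303 + 1833) + 1/(-982) = 530 - 1/982 = 520459/982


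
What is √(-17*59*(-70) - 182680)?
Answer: I*√112470 ≈ 335.37*I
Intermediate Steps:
√(-17*59*(-70) - 182680) = √(-1003*(-70) - 182680) = √(70210 - 182680) = √(-112470) = I*√112470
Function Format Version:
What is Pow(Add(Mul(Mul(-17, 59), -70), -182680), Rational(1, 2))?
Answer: Mul(I, Pow(112470, Rational(1, 2))) ≈ Mul(335.37, I)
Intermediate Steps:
Pow(Add(Mul(Mul(-17, 59), -70), -182680), Rational(1, 2)) = Pow(Add(Mul(-1003, -70), -182680), Rational(1, 2)) = Pow(Add(70210, -182680), Rational(1, 2)) = Pow(-112470, Rational(1, 2)) = Mul(I, Pow(112470, Rational(1, 2)))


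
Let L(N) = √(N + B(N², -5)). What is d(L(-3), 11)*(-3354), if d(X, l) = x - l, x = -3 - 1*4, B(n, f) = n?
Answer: 60372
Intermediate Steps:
L(N) = √(N + N²)
x = -7 (x = -3 - 4 = -7)
d(X, l) = -7 - l
d(L(-3), 11)*(-3354) = (-7 - 1*11)*(-3354) = (-7 - 11)*(-3354) = -18*(-3354) = 60372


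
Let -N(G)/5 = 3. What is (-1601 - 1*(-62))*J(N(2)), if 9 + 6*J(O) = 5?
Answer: 1026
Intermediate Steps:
N(G) = -15 (N(G) = -5*3 = -15)
J(O) = -2/3 (J(O) = -3/2 + (1/6)*5 = -3/2 + 5/6 = -2/3)
(-1601 - 1*(-62))*J(N(2)) = (-1601 - 1*(-62))*(-2/3) = (-1601 + 62)*(-2/3) = -1539*(-2/3) = 1026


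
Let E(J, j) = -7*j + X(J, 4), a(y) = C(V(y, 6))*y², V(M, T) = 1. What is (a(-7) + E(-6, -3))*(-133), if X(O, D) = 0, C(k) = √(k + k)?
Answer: -2793 - 6517*√2 ≈ -12009.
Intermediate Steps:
C(k) = √2*√k (C(k) = √(2*k) = √2*√k)
a(y) = √2*y² (a(y) = (√2*√1)*y² = (√2*1)*y² = √2*y²)
E(J, j) = -7*j (E(J, j) = -7*j + 0 = -7*j)
(a(-7) + E(-6, -3))*(-133) = (√2*(-7)² - 7*(-3))*(-133) = (√2*49 + 21)*(-133) = (49*√2 + 21)*(-133) = (21 + 49*√2)*(-133) = -2793 - 6517*√2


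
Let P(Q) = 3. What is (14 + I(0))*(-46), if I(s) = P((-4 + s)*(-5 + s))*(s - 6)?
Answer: 184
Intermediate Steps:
I(s) = -18 + 3*s (I(s) = 3*(s - 6) = 3*(-6 + s) = -18 + 3*s)
(14 + I(0))*(-46) = (14 + (-18 + 3*0))*(-46) = (14 + (-18 + 0))*(-46) = (14 - 18)*(-46) = -4*(-46) = 184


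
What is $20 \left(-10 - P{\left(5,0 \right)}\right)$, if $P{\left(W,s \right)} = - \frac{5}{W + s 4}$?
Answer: $-180$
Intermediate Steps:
$P{\left(W,s \right)} = - \frac{5}{W + 4 s}$
$20 \left(-10 - P{\left(5,0 \right)}\right) = 20 \left(-10 - - \frac{5}{5 + 4 \cdot 0}\right) = 20 \left(-10 - - \frac{5}{5 + 0}\right) = 20 \left(-10 - - \frac{5}{5}\right) = 20 \left(-10 - \left(-5\right) \frac{1}{5}\right) = 20 \left(-10 - -1\right) = 20 \left(-10 + 1\right) = 20 \left(-9\right) = -180$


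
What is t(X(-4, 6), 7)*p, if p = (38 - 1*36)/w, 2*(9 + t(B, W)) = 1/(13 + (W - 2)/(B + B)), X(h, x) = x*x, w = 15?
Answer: -5622/4705 ≈ -1.1949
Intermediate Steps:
X(h, x) = x²
t(B, W) = -9 + 1/(2*(13 + (-2 + W)/(2*B))) (t(B, W) = -9 + 1/(2*(13 + (W - 2)/(B + B))) = -9 + 1/(2*(13 + (-2 + W)/((2*B)))) = -9 + 1/(2*(13 + (-2 + W)*(1/(2*B)))) = -9 + 1/(2*(13 + (-2 + W)/(2*B))))
p = 2/15 (p = (38 - 1*36)/15 = (38 - 36)*(1/15) = 2*(1/15) = 2/15 ≈ 0.13333)
t(X(-4, 6), 7)*p = ((18 - 233*6² - 9*7)/(-2 + 7 + 26*6²))*(2/15) = ((18 - 233*36 - 63)/(-2 + 7 + 26*36))*(2/15) = ((18 - 8388 - 63)/(-2 + 7 + 936))*(2/15) = (-8433/941)*(2/15) = ((1/941)*(-8433))*(2/15) = -8433/941*2/15 = -5622/4705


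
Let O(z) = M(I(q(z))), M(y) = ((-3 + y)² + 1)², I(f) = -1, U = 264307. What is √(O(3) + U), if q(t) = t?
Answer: 2*√66149 ≈ 514.39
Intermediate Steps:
M(y) = (1 + (-3 + y)²)²
O(z) = 289 (O(z) = (1 + (-3 - 1)²)² = (1 + (-4)²)² = (1 + 16)² = 17² = 289)
√(O(3) + U) = √(289 + 264307) = √264596 = 2*√66149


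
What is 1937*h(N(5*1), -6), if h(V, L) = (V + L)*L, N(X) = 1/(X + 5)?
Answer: 342849/5 ≈ 68570.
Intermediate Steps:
N(X) = 1/(5 + X)
h(V, L) = L*(L + V) (h(V, L) = (L + V)*L = L*(L + V))
1937*h(N(5*1), -6) = 1937*(-6*(-6 + 1/(5 + 5*1))) = 1937*(-6*(-6 + 1/(5 + 5))) = 1937*(-6*(-6 + 1/10)) = 1937*(-6*(-59/10)) = 1937*(177/5) = 342849/5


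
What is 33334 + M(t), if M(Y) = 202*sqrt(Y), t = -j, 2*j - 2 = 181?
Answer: 33334 + 101*I*sqrt(366) ≈ 33334.0 + 1932.2*I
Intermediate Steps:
j = 183/2 (j = 1 + (1/2)*181 = 1 + 181/2 = 183/2 ≈ 91.500)
t = -183/2 (t = -1*183/2 = -183/2 ≈ -91.500)
33334 + M(t) = 33334 + 202*sqrt(-183/2) = 33334 + 202*(I*sqrt(366)/2) = 33334 + 101*I*sqrt(366)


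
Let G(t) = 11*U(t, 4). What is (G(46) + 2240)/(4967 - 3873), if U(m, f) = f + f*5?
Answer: 1252/547 ≈ 2.2888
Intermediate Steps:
U(m, f) = 6*f (U(m, f) = f + 5*f = 6*f)
G(t) = 264 (G(t) = 11*(6*4) = 11*24 = 264)
(G(46) + 2240)/(4967 - 3873) = (264 + 2240)/(4967 - 3873) = 2504/1094 = 2504*(1/1094) = 1252/547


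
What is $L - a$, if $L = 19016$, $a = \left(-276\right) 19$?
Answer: $24260$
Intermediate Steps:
$a = -5244$
$L - a = 19016 - -5244 = 19016 + 5244 = 24260$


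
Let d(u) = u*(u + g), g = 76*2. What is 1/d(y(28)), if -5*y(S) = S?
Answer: -25/20496 ≈ -0.0012197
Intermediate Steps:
y(S) = -S/5
g = 152
d(u) = u*(152 + u) (d(u) = u*(u + 152) = u*(152 + u))
1/d(y(28)) = 1/((-1/5*28)*(152 - 1/5*28)) = 1/(-28*(152 - 28/5)/5) = 1/(-28/5*732/5) = 1/(-20496/25) = -25/20496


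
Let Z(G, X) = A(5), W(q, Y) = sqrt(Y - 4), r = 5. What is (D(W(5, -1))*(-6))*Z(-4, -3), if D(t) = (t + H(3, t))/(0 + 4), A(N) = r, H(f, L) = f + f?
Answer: -45 - 15*I*sqrt(5)/2 ≈ -45.0 - 16.771*I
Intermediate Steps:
H(f, L) = 2*f
W(q, Y) = sqrt(-4 + Y)
A(N) = 5
D(t) = 3/2 + t/4 (D(t) = (t + 2*3)/(0 + 4) = (t + 6)/4 = (6 + t)*(1/4) = 3/2 + t/4)
Z(G, X) = 5
(D(W(5, -1))*(-6))*Z(-4, -3) = ((3/2 + sqrt(-4 - 1)/4)*(-6))*5 = ((3/2 + sqrt(-5)/4)*(-6))*5 = ((3/2 + (I*sqrt(5))/4)*(-6))*5 = ((3/2 + I*sqrt(5)/4)*(-6))*5 = (-9 - 3*I*sqrt(5)/2)*5 = -45 - 15*I*sqrt(5)/2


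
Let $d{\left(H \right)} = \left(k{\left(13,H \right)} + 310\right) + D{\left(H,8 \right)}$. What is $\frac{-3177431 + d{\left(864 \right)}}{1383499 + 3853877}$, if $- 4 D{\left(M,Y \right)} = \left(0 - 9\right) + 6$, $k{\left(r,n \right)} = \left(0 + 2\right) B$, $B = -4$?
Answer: $- \frac{4236171}{6983168} \approx -0.60663$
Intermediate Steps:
$k{\left(r,n \right)} = -8$ ($k{\left(r,n \right)} = \left(0 + 2\right) \left(-4\right) = 2 \left(-4\right) = -8$)
$D{\left(M,Y \right)} = \frac{3}{4}$ ($D{\left(M,Y \right)} = - \frac{\left(0 - 9\right) + 6}{4} = - \frac{-9 + 6}{4} = \left(- \frac{1}{4}\right) \left(-3\right) = \frac{3}{4}$)
$d{\left(H \right)} = \frac{1211}{4}$ ($d{\left(H \right)} = \left(-8 + 310\right) + \frac{3}{4} = 302 + \frac{3}{4} = \frac{1211}{4}$)
$\frac{-3177431 + d{\left(864 \right)}}{1383499 + 3853877} = \frac{-3177431 + \frac{1211}{4}}{1383499 + 3853877} = - \frac{12708513}{4 \cdot 5237376} = \left(- \frac{12708513}{4}\right) \frac{1}{5237376} = - \frac{4236171}{6983168}$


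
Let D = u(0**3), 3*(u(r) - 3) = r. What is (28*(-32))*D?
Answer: -2688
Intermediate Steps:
u(r) = 3 + r/3
D = 3 (D = 3 + (1/3)*0**3 = 3 + (1/3)*0 = 3 + 0 = 3)
(28*(-32))*D = (28*(-32))*3 = -896*3 = -2688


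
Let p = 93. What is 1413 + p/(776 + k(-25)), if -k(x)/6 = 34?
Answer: 808329/572 ≈ 1413.2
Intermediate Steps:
k(x) = -204 (k(x) = -6*34 = -204)
1413 + p/(776 + k(-25)) = 1413 + 93/(776 - 204) = 1413 + 93/572 = 808329/572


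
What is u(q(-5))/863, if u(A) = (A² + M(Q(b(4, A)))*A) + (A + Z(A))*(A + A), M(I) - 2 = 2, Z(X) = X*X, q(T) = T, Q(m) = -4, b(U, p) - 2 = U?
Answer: -195/863 ≈ -0.22596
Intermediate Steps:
b(U, p) = 2 + U
Z(X) = X²
M(I) = 4 (M(I) = 2 + 2 = 4)
u(A) = A² + 4*A + 2*A*(A + A²) (u(A) = (A² + 4*A) + (A + A²)*(A + A) = (A² + 4*A) + (A + A²)*(2*A) = (A² + 4*A) + 2*A*(A + A²) = A² + 4*A + 2*A*(A + A²))
u(q(-5))/863 = -5*(4 + 2*(-5)² + 3*(-5))/863 = -5*(4 + 2*25 - 15)*(1/863) = -5*(4 + 50 - 15)*(1/863) = -5*39*(1/863) = -195*1/863 = -195/863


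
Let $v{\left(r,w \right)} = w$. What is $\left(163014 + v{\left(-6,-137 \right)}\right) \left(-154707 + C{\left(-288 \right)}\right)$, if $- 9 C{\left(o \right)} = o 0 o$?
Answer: $-25198212039$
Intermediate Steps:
$C{\left(o \right)} = 0$ ($C{\left(o \right)} = - \frac{o 0 o}{9} = - \frac{0 o}{9} = \left(- \frac{1}{9}\right) 0 = 0$)
$\left(163014 + v{\left(-6,-137 \right)}\right) \left(-154707 + C{\left(-288 \right)}\right) = \left(163014 - 137\right) \left(-154707 + 0\right) = 162877 \left(-154707\right) = -25198212039$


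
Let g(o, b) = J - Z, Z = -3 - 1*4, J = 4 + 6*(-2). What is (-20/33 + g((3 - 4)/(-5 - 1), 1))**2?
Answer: 2809/1089 ≈ 2.5794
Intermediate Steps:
J = -8 (J = 4 - 12 = -8)
Z = -7 (Z = -3 - 4 = -7)
g(o, b) = -1 (g(o, b) = -8 - 1*(-7) = -8 + 7 = -1)
(-20/33 + g((3 - 4)/(-5 - 1), 1))**2 = (-20/33 - 1)**2 = (-53/33)**2 = 2809/1089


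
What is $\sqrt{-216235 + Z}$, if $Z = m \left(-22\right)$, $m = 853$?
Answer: $i \sqrt{235001} \approx 484.77 i$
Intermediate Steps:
$Z = -18766$ ($Z = 853 \left(-22\right) = -18766$)
$\sqrt{-216235 + Z} = \sqrt{-216235 - 18766} = \sqrt{-235001} = i \sqrt{235001}$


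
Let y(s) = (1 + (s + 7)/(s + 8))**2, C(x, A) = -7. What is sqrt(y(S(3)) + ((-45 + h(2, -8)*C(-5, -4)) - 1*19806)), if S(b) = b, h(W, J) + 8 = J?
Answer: I*sqrt(2387978)/11 ≈ 140.48*I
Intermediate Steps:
h(W, J) = -8 + J
y(s) = (1 + (7 + s)/(8 + s))**2
sqrt(y(S(3)) + ((-45 + h(2, -8)*C(-5, -4)) - 1*19806)) = sqrt((15 + 2*3)**2/(8 + 3)**2 + ((-45 + (-8 - 8)*(-7)) - 1*19806)) = sqrt((15 + 6)**2/11**2 + ((-45 - 16*(-7)) - 19806)) = sqrt((1/121)*21**2 + ((-45 + 112) - 19806)) = sqrt((1/121)*441 + (67 - 19806)) = sqrt(441/121 - 19739) = sqrt(-2387978/121) = I*sqrt(2387978)/11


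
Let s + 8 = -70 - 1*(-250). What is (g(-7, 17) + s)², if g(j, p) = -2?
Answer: 28900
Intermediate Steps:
s = 172 (s = -8 + (-70 - 1*(-250)) = -8 + (-70 + 250) = -8 + 180 = 172)
(g(-7, 17) + s)² = (-2 + 172)² = 170² = 28900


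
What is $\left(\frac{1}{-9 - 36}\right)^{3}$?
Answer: $- \frac{1}{91125} \approx -1.0974 \cdot 10^{-5}$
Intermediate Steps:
$\left(\frac{1}{-9 - 36}\right)^{3} = \left(\frac{1}{-45}\right)^{3} = \left(- \frac{1}{45}\right)^{3} = - \frac{1}{91125}$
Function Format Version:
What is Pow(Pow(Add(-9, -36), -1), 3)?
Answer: Rational(-1, 91125) ≈ -1.0974e-5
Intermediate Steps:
Pow(Pow(Add(-9, -36), -1), 3) = Pow(Pow(-45, -1), 3) = Pow(Rational(-1, 45), 3) = Rational(-1, 91125)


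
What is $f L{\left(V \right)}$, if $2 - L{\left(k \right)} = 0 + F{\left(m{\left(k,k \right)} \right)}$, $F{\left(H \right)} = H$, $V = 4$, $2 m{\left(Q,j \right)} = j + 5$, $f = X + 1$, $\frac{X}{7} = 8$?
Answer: $- \frac{285}{2} \approx -142.5$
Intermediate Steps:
$X = 56$ ($X = 7 \cdot 8 = 56$)
$f = 57$ ($f = 56 + 1 = 57$)
$m{\left(Q,j \right)} = \frac{5}{2} + \frac{j}{2}$ ($m{\left(Q,j \right)} = \frac{j + 5}{2} = \frac{5 + j}{2} = \frac{5}{2} + \frac{j}{2}$)
$L{\left(k \right)} = - \frac{1}{2} - \frac{k}{2}$ ($L{\left(k \right)} = 2 - \left(0 + \left(\frac{5}{2} + \frac{k}{2}\right)\right) = 2 - \left(\frac{5}{2} + \frac{k}{2}\right) = - \frac{1}{2} - \frac{k}{2}$)
$f L{\left(V \right)} = 57 \left(- \frac{1}{2} - 2\right) = 57 \left(- \frac{5}{2}\right) = - \frac{285}{2}$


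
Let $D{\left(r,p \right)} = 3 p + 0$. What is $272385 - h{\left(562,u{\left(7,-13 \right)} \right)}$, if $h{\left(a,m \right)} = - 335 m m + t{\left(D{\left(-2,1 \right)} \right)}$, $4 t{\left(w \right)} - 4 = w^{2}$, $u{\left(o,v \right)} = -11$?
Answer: $\frac{1251667}{4} \approx 3.1292 \cdot 10^{5}$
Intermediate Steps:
$D{\left(r,p \right)} = 3 p$
$t{\left(w \right)} = 1 + \frac{w^{2}}{4}$
$h{\left(a,m \right)} = \frac{13}{4} - 335 m^{2}$ ($h{\left(a,m \right)} = - 335 m m + \left(1 + \frac{\left(3 \cdot 1\right)^{2}}{4}\right) = - 335 m^{2} + \left(1 + \frac{3^{2}}{4}\right) = - 335 m^{2} + \left(1 + \frac{1}{4} \cdot 9\right) = - 335 m^{2} + \left(1 + \frac{9}{4}\right) = - 335 m^{2} + \frac{13}{4} = \frac{13}{4} - 335 m^{2}$)
$272385 - h{\left(562,u{\left(7,-13 \right)} \right)} = 272385 - \left(\frac{13}{4} - 335 \left(-11\right)^{2}\right) = 272385 - \left(\frac{13}{4} - 40535\right) = 272385 - - \frac{162127}{4} = 272385 + \frac{162127}{4} = \frac{1251667}{4}$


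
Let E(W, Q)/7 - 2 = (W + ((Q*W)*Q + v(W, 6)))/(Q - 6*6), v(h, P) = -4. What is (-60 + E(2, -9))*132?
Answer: -28072/3 ≈ -9357.3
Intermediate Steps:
E(W, Q) = 14 + 7*(-4 + W + W*Q²)/(-36 + Q) (E(W, Q) = 14 + 7*((W + ((Q*W)*Q - 4))/(Q - 6*6)) = 14 + 7*((W + (W*Q² - 4))/(Q - 36)) = 14 + 7*((W + (-4 + W*Q²))/(-36 + Q)) = 14 + 7*((-4 + W + W*Q²)/(-36 + Q)) = 14 + 7*(-4 + W + W*Q²)/(-36 + Q))
(-60 + E(2, -9))*132 = (-60 + 7*(-76 + 2 + 2*(-9) + 2*(-9)²)/(-36 - 9))*132 = (-60 + 7*(-76 + 2 - 18 + 2*81)/(-45))*132 = (-60 + 7*(-1/45)*(-76 + 2 - 18 + 162))*132 = (-60 + 7*(-1/45)*70)*132 = (-60 - 98/9)*132 = -638/9*132 = -28072/3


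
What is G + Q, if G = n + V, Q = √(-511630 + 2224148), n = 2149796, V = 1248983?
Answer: 3398779 + √1712518 ≈ 3.4001e+6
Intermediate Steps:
Q = √1712518 ≈ 1308.6
G = 3398779 (G = 2149796 + 1248983 = 3398779)
G + Q = 3398779 + √1712518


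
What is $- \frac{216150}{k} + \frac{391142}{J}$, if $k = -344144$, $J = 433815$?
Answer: $\frac{114189142349}{74647414680} \approx 1.5297$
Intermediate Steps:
$- \frac{216150}{k} + \frac{391142}{J} = - \frac{216150}{-344144} + \frac{391142}{433815} = \left(-216150\right) \left(- \frac{1}{344144}\right) + 391142 \cdot \frac{1}{433815} = \frac{108075}{172072} + \frac{391142}{433815} = \frac{114189142349}{74647414680}$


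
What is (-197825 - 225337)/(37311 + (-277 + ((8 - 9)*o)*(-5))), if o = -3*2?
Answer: -211581/18502 ≈ -11.436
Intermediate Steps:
o = -6
(-197825 - 225337)/(37311 + (-277 + ((8 - 9)*o)*(-5))) = (-197825 - 225337)/(37311 + (-277 + ((8 - 9)*(-6))*(-5))) = -423162/(37311 + (-277 - 1*(-6)*(-5))) = -423162/(37311 + (-277 + 6*(-5))) = -423162/(37311 + (-277 - 30)) = -423162/(37311 - 307) = -423162/37004 = -423162*1/37004 = -211581/18502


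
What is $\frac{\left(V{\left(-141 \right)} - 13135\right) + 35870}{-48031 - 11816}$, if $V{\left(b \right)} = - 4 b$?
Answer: $- \frac{23299}{59847} \approx -0.38931$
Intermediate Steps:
$\frac{\left(V{\left(-141 \right)} - 13135\right) + 35870}{-48031 - 11816} = \frac{\left(\left(-4\right) \left(-141\right) - 13135\right) + 35870}{-48031 - 11816} = \frac{\left(564 - 13135\right) + 35870}{-59847} = \left(-12571 + 35870\right) \left(- \frac{1}{59847}\right) = 23299 \left(- \frac{1}{59847}\right) = - \frac{23299}{59847}$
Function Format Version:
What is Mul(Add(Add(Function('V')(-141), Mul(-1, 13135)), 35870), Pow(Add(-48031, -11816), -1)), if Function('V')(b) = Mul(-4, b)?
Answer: Rational(-23299, 59847) ≈ -0.38931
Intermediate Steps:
Mul(Add(Add(Function('V')(-141), Mul(-1, 13135)), 35870), Pow(Add(-48031, -11816), -1)) = Mul(Add(Add(Mul(-4, -141), Mul(-1, 13135)), 35870), Pow(Add(-48031, -11816), -1)) = Mul(Add(Add(564, -13135), 35870), Pow(-59847, -1)) = Mul(Add(-12571, 35870), Rational(-1, 59847)) = Mul(23299, Rational(-1, 59847)) = Rational(-23299, 59847)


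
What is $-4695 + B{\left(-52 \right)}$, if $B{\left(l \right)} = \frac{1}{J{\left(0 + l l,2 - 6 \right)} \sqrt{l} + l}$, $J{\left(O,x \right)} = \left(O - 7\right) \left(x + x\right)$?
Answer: $\frac{- 202598640 \sqrt{13} + 244141 i}{4 \left(- 13 i + 10788 \sqrt{13}\right)} \approx -4695.0 + 6.4271 \cdot 10^{-6} i$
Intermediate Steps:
$J{\left(O,x \right)} = 2 x \left(-7 + O\right)$ ($J{\left(O,x \right)} = \left(-7 + O\right) 2 x = 2 x \left(-7 + O\right)$)
$B{\left(l \right)} = \frac{1}{l + \sqrt{l} \left(56 - 8 l^{2}\right)}$ ($B{\left(l \right)} = \frac{1}{2 \left(2 - 6\right) \left(-7 + \left(0 + l l\right)\right) \sqrt{l} + l} = \frac{1}{2 \left(2 - 6\right) \left(-7 + \left(0 + l^{2}\right)\right) \sqrt{l} + l} = \frac{1}{2 \left(-4\right) \left(-7 + l^{2}\right) \sqrt{l} + l} = \frac{1}{\left(56 - 8 l^{2}\right) \sqrt{l} + l} = \frac{1}{\sqrt{l} \left(56 - 8 l^{2}\right) + l} = \frac{1}{l + \sqrt{l} \left(56 - 8 l^{2}\right)}$)
$-4695 + B{\left(-52 \right)} = -4695 - \frac{1}{\left(-1\right) \left(-52\right) + 8 \sqrt{-52} \left(-7 + \left(-52\right)^{2}\right)} = -4695 - \frac{1}{52 + 8 \cdot 2 i \sqrt{13} \left(-7 + 2704\right)} = -4695 - \frac{1}{52 + 8 \cdot 2 i \sqrt{13} \cdot 2697} = -4695 - \frac{1}{52 + 43152 i \sqrt{13}}$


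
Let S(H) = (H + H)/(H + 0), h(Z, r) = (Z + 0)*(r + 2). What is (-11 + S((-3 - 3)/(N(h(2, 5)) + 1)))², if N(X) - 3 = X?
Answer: 81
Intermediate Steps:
h(Z, r) = Z*(2 + r)
N(X) = 3 + X
S(H) = 2 (S(H) = (2*H)/H = 2)
(-11 + S((-3 - 3)/(N(h(2, 5)) + 1)))² = (-11 + 2)² = (-9)² = 81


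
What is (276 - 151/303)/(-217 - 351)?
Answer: -83477/172104 ≈ -0.48504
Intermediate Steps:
(276 - 151/303)/(-217 - 351) = (276 - 151*1/303)/(-568) = (276 - 151/303)*(-1/568) = (83477/303)*(-1/568) = -83477/172104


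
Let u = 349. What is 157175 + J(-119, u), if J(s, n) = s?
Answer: 157056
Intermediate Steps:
157175 + J(-119, u) = 157175 - 119 = 157056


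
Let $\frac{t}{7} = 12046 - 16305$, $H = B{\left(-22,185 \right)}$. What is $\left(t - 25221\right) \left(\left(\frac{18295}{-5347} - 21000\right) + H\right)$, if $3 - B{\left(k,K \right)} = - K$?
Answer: $\frac{6125287447006}{5347} \approx 1.1456 \cdot 10^{9}$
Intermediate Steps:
$B{\left(k,K \right)} = 3 + K$ ($B{\left(k,K \right)} = 3 - - K = 3 + K$)
$H = 188$ ($H = 3 + 185 = 188$)
$t = -29813$ ($t = 7 \left(12046 - 16305\right) = 7 \left(-4259\right) = -29813$)
$\left(t - 25221\right) \left(\left(\frac{18295}{-5347} - 21000\right) + H\right) = \left(-29813 - 25221\right) \left(\left(\frac{18295}{-5347} - 21000\right) + 188\right) = - 55034 \left(\left(18295 \left(- \frac{1}{5347}\right) - 21000\right) + 188\right) = - 55034 \left(\left(- \frac{18295}{5347} - 21000\right) + 188\right) = - 55034 \left(- \frac{112305295}{5347} + 188\right) = \left(-55034\right) \left(- \frac{111300059}{5347}\right) = \frac{6125287447006}{5347}$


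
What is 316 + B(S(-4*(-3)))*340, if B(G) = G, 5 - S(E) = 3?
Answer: 996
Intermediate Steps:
S(E) = 2 (S(E) = 5 - 1*3 = 5 - 3 = 2)
316 + B(S(-4*(-3)))*340 = 316 + 2*340 = 316 + 680 = 996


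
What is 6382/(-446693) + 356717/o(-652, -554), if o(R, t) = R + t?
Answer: -159350683573/538711758 ≈ -295.80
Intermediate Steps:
6382/(-446693) + 356717/o(-652, -554) = 6382/(-446693) + 356717/(-652 - 554) = 6382*(-1/446693) + 356717/(-1206) = -6382/446693 + 356717*(-1/1206) = -6382/446693 - 356717/1206 = -159350683573/538711758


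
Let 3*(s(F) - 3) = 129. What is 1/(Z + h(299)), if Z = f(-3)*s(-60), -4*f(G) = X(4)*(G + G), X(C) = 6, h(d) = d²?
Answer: 1/89815 ≈ 1.1134e-5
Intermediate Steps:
s(F) = 46 (s(F) = 3 + (⅓)*129 = 3 + 43 = 46)
f(G) = -3*G (f(G) = -3*(G + G)/2 = -3*2*G/2 = -3*G)
Z = 414 (Z = -3*(-3)*46 = 9*46 = 414)
1/(Z + h(299)) = 1/(414 + 299²) = 1/(414 + 89401) = 1/89815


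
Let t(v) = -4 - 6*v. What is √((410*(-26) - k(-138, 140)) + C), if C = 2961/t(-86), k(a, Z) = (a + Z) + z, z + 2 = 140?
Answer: 3*I*√1228142/32 ≈ 103.9*I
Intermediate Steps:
z = 138 (z = -2 + 140 = 138)
k(a, Z) = 138 + Z + a (k(a, Z) = (a + Z) + 138 = (Z + a) + 138 = 138 + Z + a)
C = 2961/512 (C = 2961/(-4 - 6*(-86)) = 2961/(-4 + 516) = 2961/512 ≈ 5.7832)
√((410*(-26) - k(-138, 140)) + C) = √((410*(-26) - (138 + 140 - 138)) + 2961/512) = √((-10660 - 1*140) + 2961/512) = √((-10660 - 140) + 2961/512) = √(-10800 + 2961/512) = √(-5526639/512) = 3*I*√1228142/32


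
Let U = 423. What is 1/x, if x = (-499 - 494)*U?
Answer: -1/420039 ≈ -2.3807e-6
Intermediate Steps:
x = -420039 (x = (-499 - 494)*423 = -993*423 = -420039)
1/x = 1/(-420039) = -1/420039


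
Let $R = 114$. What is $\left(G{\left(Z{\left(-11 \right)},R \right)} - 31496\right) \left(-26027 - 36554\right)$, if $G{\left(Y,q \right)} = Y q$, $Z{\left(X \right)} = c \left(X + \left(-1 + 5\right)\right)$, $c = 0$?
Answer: $1971051176$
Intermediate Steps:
$Z{\left(X \right)} = 0$ ($Z{\left(X \right)} = 0 \left(X + \left(-1 + 5\right)\right) = 0 \left(X + 4\right) = 0 \left(4 + X\right) = 0$)
$\left(G{\left(Z{\left(-11 \right)},R \right)} - 31496\right) \left(-26027 - 36554\right) = \left(0 \cdot 114 - 31496\right) \left(-26027 - 36554\right) = \left(0 - 31496\right) \left(-62581\right) = \left(-31496\right) \left(-62581\right) = 1971051176$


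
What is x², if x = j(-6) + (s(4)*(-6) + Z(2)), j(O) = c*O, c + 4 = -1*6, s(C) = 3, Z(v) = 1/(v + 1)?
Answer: 16129/9 ≈ 1792.1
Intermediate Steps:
Z(v) = 1/(1 + v)
c = -10 (c = -4 - 1*6 = -4 - 6 = -10)
j(O) = -10*O
x = 127/3 (x = -10*(-6) + (3*(-6) + 1/(1 + 2)) = 60 + (-18 + 1/3) = 60 + (-18 + ⅓) = 60 - 53/3 = 127/3 ≈ 42.333)
x² = (127/3)² = 16129/9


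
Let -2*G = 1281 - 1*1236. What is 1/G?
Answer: -2/45 ≈ -0.044444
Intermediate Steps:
G = -45/2 (G = -(1281 - 1*1236)/2 = -(1281 - 1236)/2 = -1/2*45 = -45/2 ≈ -22.500)
1/G = 1/(-45/2) = -2/45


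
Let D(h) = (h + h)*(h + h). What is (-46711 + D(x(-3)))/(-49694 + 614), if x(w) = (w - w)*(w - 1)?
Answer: 46711/49080 ≈ 0.95173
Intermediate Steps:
x(w) = 0 (x(w) = 0*(-1 + w) = 0)
D(h) = 4*h² (D(h) = (2*h)*(2*h) = 4*h²)
(-46711 + D(x(-3)))/(-49694 + 614) = (-46711 + 4*0²)/(-49694 + 614) = (-46711 + 4*0)/(-49080) = (-46711 + 0)*(-1/49080) = -46711*(-1/49080) = 46711/49080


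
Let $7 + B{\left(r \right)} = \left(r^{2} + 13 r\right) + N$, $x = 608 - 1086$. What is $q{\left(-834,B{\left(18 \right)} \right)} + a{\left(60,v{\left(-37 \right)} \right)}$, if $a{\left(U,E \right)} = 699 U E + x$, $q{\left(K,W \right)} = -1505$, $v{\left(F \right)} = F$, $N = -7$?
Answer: $-1553763$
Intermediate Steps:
$x = -478$ ($x = 608 - 1086 = -478$)
$B{\left(r \right)} = -14 + r^{2} + 13 r$ ($B{\left(r \right)} = -7 - \left(7 - r^{2} - 13 r\right) = -7 + \left(-7 + r^{2} + 13 r\right) = -14 + r^{2} + 13 r$)
$a{\left(U,E \right)} = -478 + 699 E U$ ($a{\left(U,E \right)} = 699 U E - 478 = 699 E U - 478 = -478 + 699 E U$)
$q{\left(-834,B{\left(18 \right)} \right)} + a{\left(60,v{\left(-37 \right)} \right)} = -1505 + \left(-478 + 699 \left(-37\right) 60\right) = -1505 - 1552258 = -1553763$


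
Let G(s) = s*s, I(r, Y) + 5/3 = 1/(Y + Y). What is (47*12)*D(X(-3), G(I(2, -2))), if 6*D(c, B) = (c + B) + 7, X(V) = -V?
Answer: 92543/72 ≈ 1285.3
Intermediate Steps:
I(r, Y) = -5/3 + 1/(2*Y) (I(r, Y) = -5/3 + 1/(Y + Y) = -5/3 + 1/(2*Y))
G(s) = s²
D(c, B) = 7/6 + B/6 + c/6 (D(c, B) = ((c + B) + 7)/6 = ((B + c) + 7)/6 = (7 + B + c)/6 = 7/6 + B/6 + c/6)
(47*12)*D(X(-3), G(I(2, -2))) = (47*12)*(7/6 + ((⅙)*(3 - 10*(-2))/(-2))²/6 + (-1*(-3))/6) = 564*(7/6 + ((⅙)*(-½)*(3 + 20))²/6 + (⅙)*3) = 564*(7/6 + ((⅙)*(-½)*23)²/6 + ½) = 564*(7/6 + (-23/12)²/6 + ½) = 564*(7/6 + (⅙)*(529/144) + ½) = 564*(7/6 + 529/864 + ½) = 564*(1969/864) = 92543/72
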